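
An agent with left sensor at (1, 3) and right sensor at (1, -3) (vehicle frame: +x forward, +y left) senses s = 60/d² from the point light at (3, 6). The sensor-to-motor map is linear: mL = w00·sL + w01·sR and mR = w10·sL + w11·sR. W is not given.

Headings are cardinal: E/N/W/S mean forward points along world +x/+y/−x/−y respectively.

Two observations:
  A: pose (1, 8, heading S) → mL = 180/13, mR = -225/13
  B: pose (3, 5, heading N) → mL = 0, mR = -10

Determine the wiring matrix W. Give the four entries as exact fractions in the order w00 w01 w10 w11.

1/2 -1/2 -1/2 -1

obs A: pose=(1,8,S) → sL=30, sR=30/13, mL=180/13, mR=-225/13
obs B: pose=(3,5,N) → sL=20/3, sR=20/3, mL=0, mR=-10
sensor matrix S = [[30, 30/13], [20/3, 20/3]]; det S = 2400/13
solve [mL_A; mL_B] = S·[w00; w01] and [mR_A; mR_B] = S·[w10; w11]:
  w00 = 1/2, w01 = -1/2, w10 = -1/2, w11 = -1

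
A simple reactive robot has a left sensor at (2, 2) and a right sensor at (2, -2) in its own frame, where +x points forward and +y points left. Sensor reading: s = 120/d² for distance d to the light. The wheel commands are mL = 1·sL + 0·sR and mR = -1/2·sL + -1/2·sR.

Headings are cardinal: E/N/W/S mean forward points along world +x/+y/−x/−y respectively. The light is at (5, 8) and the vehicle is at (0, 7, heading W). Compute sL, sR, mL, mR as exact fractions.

left sensor world pos  = (-2, 5); dL² = 58
right sensor world pos = (-2, 9); dR² = 50
sL = 120/58 = 60/29
sR = 120/50 = 12/5
mL = 1·sL + 0·sR = 60/29
mR = -1/2·sL + -1/2·sR = -324/145

60/29 12/5 60/29 -324/145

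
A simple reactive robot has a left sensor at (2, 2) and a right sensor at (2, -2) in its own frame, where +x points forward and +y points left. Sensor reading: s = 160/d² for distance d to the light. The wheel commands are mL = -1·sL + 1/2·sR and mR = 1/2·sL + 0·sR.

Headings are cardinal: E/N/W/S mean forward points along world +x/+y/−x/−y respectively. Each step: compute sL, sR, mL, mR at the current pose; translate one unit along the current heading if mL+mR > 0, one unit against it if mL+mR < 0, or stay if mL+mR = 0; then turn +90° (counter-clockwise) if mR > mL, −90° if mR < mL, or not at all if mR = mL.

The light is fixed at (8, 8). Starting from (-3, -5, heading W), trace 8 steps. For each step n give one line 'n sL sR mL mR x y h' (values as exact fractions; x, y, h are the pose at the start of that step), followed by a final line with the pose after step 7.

n=0: pose=(-3,-5,W); sL=80/197, sR=16/29; mL=-744/5713, mR=40/197; mL+mR=416/5713 → advance +1; mR−mL=1904/5713 → turn +1·90°
n=1: pose=(-4,-5,S); sL=32/65, sR=160/421; mL=-8272/27365, mR=16/65; mL+mR=-1536/27365 → advance -1; mR−mL=15008/27365 → turn +1·90°
n=2: pose=(-4,-4,E); sL=4/5, sR=20/37; mL=-98/185, mR=2/5; mL+mR=-24/185 → advance -1; mR−mL=172/185 → turn +1·90°
n=3: pose=(-5,-4,N); sL=32/65, sR=160/221; mL=-144/1105, mR=16/65; mL+mR=128/1105 → advance +1; mR−mL=32/85 → turn +1·90°
n=4: pose=(-5,-3,W); sL=80/197, sR=80/153; mL=-4360/30141, mR=40/197; mL+mR=1760/30141 → advance +1; mR−mL=10480/30141 → turn +1·90°
n=5: pose=(-6,-3,S); sL=160/313, sR=32/85; mL=-8592/26605, mR=80/313; mL+mR=-1792/26605 → advance -1; mR−mL=15392/26605 → turn +1·90°
n=6: pose=(-6,-2,E); sL=10/13, sR=5/9; mL=-115/234, mR=5/13; mL+mR=-25/234 → advance -1; mR−mL=205/234 → turn +1·90°
n=7: pose=(-7,-2,N); sL=160/353, sR=160/233; mL=-9040/82249, mR=80/353; mL+mR=9600/82249 → advance +1; mR−mL=27680/82249 → turn +1·90°

0 80/197 16/29 -744/5713 40/197 -3 -5 W
1 32/65 160/421 -8272/27365 16/65 -4 -5 S
2 4/5 20/37 -98/185 2/5 -4 -4 E
3 32/65 160/221 -144/1105 16/65 -5 -4 N
4 80/197 80/153 -4360/30141 40/197 -5 -3 W
5 160/313 32/85 -8592/26605 80/313 -6 -3 S
6 10/13 5/9 -115/234 5/13 -6 -2 E
7 160/353 160/233 -9040/82249 80/353 -7 -2 N
final -7 -1 W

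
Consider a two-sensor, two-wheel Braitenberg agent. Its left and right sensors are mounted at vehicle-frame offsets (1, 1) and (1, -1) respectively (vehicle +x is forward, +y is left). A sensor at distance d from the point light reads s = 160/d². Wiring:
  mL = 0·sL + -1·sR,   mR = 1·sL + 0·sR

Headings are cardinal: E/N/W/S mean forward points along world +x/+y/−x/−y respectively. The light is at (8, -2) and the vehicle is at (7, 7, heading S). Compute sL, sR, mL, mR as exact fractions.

5/2 40/17 -40/17 5/2

left sensor world pos  = (8, 6); dL² = 64
right sensor world pos = (6, 6); dR² = 68
sL = 160/64 = 5/2
sR = 160/68 = 40/17
mL = 0·sL + -1·sR = -40/17
mR = 1·sL + 0·sR = 5/2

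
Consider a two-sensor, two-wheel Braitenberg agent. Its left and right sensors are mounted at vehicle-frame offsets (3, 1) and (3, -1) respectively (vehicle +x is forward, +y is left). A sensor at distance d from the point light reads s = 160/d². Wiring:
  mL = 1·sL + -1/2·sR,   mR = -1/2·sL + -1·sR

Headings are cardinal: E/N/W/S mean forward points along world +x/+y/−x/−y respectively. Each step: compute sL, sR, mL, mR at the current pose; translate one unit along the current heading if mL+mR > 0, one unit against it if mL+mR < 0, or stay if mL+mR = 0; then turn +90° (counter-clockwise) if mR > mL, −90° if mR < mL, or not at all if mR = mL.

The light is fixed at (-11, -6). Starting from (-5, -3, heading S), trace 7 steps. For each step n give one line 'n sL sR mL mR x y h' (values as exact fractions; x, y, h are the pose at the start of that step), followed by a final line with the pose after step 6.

n=0: pose=(-5,-3,S); sL=160/49, sR=32/5; mL=16/245, mR=-1968/245; mL+mR=-1952/245 → advance -1; mR−mL=-1984/245 → turn -1·90°
n=1: pose=(-5,-2,W); sL=80/9, sR=80/17; mL=1000/153, mR=-1400/153; mL+mR=-400/153 → advance -1; mR−mL=-800/51 → turn -1·90°
n=2: pose=(-4,-2,N); sL=32/17, sR=160/113; mL=2256/1921, mR=-4528/1921; mL+mR=-2272/1921 → advance -1; mR−mL=-6784/1921 → turn -1·90°
n=3: pose=(-4,-3,E); sL=40/29, sR=20/13; mL=230/377, mR=-840/377; mL+mR=-610/377 → advance -1; mR−mL=-1070/377 → turn -1·90°
n=4: pose=(-5,-3,S); sL=160/49, sR=32/5; mL=16/245, mR=-1968/245; mL+mR=-1952/245 → advance -1; mR−mL=-1984/245 → turn -1·90°
n=5: pose=(-5,-2,W); sL=80/9, sR=80/17; mL=1000/153, mR=-1400/153; mL+mR=-400/153 → advance -1; mR−mL=-800/51 → turn -1·90°
n=6: pose=(-4,-2,N); sL=32/17, sR=160/113; mL=2256/1921, mR=-4528/1921; mL+mR=-2272/1921 → advance -1; mR−mL=-6784/1921 → turn -1·90°

0 160/49 32/5 16/245 -1968/245 -5 -3 S
1 80/9 80/17 1000/153 -1400/153 -5 -2 W
2 32/17 160/113 2256/1921 -4528/1921 -4 -2 N
3 40/29 20/13 230/377 -840/377 -4 -3 E
4 160/49 32/5 16/245 -1968/245 -5 -3 S
5 80/9 80/17 1000/153 -1400/153 -5 -2 W
6 32/17 160/113 2256/1921 -4528/1921 -4 -2 N
final -4 -3 E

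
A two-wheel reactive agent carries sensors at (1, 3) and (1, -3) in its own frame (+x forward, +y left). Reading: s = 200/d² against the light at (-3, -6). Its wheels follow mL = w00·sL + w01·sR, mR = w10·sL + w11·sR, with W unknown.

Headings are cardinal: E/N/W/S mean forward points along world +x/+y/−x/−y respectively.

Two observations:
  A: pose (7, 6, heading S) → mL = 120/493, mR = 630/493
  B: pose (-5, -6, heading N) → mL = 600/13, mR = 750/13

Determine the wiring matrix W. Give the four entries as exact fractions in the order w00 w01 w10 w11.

obs A: pose=(7,6,S) → sL=20/29, sR=20/17, mL=120/493, mR=630/493
obs B: pose=(-5,-6,N) → sL=100/13, sR=100, mL=600/13, mR=750/13
sensor matrix S = [[20/29, 20/17], [100/13, 100]]; det S = 384000/6409
solve [mL_A; mL_B] = S·[w00; w01] and [mR_A; mR_B] = S·[w10; w11]:
  w00 = -1/2, w01 = 1/2, w10 = 1, w11 = 1/2

-1/2 1/2 1 1/2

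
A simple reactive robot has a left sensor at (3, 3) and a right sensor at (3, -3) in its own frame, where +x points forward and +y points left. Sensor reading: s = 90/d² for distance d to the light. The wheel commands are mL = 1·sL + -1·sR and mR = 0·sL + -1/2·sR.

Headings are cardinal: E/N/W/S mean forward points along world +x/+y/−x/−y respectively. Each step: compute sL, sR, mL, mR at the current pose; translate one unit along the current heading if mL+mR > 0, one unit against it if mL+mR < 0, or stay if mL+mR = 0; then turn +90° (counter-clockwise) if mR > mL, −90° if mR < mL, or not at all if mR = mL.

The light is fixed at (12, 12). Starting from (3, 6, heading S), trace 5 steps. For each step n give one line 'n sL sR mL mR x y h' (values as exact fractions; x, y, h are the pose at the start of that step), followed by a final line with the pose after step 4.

n=0: pose=(3,6,S); sL=10/13, sR=2/5; mL=24/65, mR=-1/5; mL+mR=11/65 → advance +1; mR−mL=-37/65 → turn -1·90°
n=1: pose=(3,5,W); sL=45/122, sR=9/16; mL=-189/976, mR=-9/32; mL+mR=-927/1952 → advance -1; mR−mL=-171/1952 → turn -1·90°
n=2: pose=(4,5,N); sL=90/137, sR=90/41; mL=-8640/5617, mR=-45/41; mL+mR=-14805/5617 → advance -1; mR−mL=2475/5617 → turn +1·90°
n=3: pose=(4,4,W); sL=45/121, sR=45/73; mL=-2160/8833, mR=-45/146; mL+mR=-9765/17666 → advance -1; mR−mL=-1125/17666 → turn -1·90°
n=4: pose=(5,4,N); sL=18/25, sR=90/41; mL=-1512/1025, mR=-45/41; mL+mR=-2637/1025 → advance -1; mR−mL=387/1025 → turn +1·90°

0 10/13 2/5 24/65 -1/5 3 6 S
1 45/122 9/16 -189/976 -9/32 3 5 W
2 90/137 90/41 -8640/5617 -45/41 4 5 N
3 45/121 45/73 -2160/8833 -45/146 4 4 W
4 18/25 90/41 -1512/1025 -45/41 5 4 N
final 5 3 W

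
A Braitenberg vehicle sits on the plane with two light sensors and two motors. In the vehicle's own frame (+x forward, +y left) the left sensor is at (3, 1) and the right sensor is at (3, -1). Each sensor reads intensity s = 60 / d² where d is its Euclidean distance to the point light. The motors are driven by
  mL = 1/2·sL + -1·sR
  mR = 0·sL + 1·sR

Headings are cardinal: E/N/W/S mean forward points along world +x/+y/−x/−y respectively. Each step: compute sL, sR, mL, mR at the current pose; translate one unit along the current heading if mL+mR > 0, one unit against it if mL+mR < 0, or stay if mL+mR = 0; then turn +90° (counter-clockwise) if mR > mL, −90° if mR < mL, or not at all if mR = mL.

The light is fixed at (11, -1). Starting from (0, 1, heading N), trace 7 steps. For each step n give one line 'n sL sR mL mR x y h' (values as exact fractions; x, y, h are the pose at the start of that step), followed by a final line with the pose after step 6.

0 60/169 12/25 -1278/4225 12/25 0 1 N
1 3/10 15/53 -141/1060 15/53 0 2 W
2 60/121 60/169 -2190/20449 60/169 -1 2 S
3 2/3 30/41 -49/123 30/41 -1 1 E
4 60/169 12/25 -1278/4225 12/25 0 1 N
5 3/10 15/53 -141/1060 15/53 0 2 W
6 60/121 60/169 -2190/20449 60/169 -1 2 S
final -1 1 E

n=0: pose=(0,1,N); sL=60/169, sR=12/25; mL=-1278/4225, mR=12/25; mL+mR=30/169 → advance +1; mR−mL=3306/4225 → turn +1·90°
n=1: pose=(0,2,W); sL=3/10, sR=15/53; mL=-141/1060, mR=15/53; mL+mR=3/20 → advance +1; mR−mL=441/1060 → turn +1·90°
n=2: pose=(-1,2,S); sL=60/121, sR=60/169; mL=-2190/20449, mR=60/169; mL+mR=30/121 → advance +1; mR−mL=9450/20449 → turn +1·90°
n=3: pose=(-1,1,E); sL=2/3, sR=30/41; mL=-49/123, mR=30/41; mL+mR=1/3 → advance +1; mR−mL=139/123 → turn +1·90°
n=4: pose=(0,1,N); sL=60/169, sR=12/25; mL=-1278/4225, mR=12/25; mL+mR=30/169 → advance +1; mR−mL=3306/4225 → turn +1·90°
n=5: pose=(0,2,W); sL=3/10, sR=15/53; mL=-141/1060, mR=15/53; mL+mR=3/20 → advance +1; mR−mL=441/1060 → turn +1·90°
n=6: pose=(-1,2,S); sL=60/121, sR=60/169; mL=-2190/20449, mR=60/169; mL+mR=30/121 → advance +1; mR−mL=9450/20449 → turn +1·90°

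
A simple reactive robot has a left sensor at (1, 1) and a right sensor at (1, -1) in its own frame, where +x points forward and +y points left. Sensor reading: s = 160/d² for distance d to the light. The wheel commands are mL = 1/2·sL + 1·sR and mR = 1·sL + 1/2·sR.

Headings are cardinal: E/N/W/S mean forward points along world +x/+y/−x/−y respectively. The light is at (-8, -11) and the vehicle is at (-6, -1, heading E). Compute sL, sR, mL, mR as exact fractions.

left sensor world pos  = (-5, 0); dL² = 130
right sensor world pos = (-5, -2); dR² = 90
sL = 160/130 = 16/13
sR = 160/90 = 16/9
mL = 1/2·sL + 1·sR = 280/117
mR = 1·sL + 1/2·sR = 248/117

16/13 16/9 280/117 248/117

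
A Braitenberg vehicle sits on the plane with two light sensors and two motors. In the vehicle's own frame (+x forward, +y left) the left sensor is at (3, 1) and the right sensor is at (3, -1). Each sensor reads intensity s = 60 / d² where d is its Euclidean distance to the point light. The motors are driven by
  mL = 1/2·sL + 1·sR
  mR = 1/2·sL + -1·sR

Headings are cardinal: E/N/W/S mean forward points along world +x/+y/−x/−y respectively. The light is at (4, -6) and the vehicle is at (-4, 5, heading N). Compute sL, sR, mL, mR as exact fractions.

left sensor world pos  = (-5, 8); dL² = 277
right sensor world pos = (-3, 8); dR² = 245
sL = 60/277 = 60/277
sR = 60/245 = 12/49
mL = 1/2·sL + 1·sR = 4794/13573
mR = 1/2·sL + -1·sR = -1854/13573

60/277 12/49 4794/13573 -1854/13573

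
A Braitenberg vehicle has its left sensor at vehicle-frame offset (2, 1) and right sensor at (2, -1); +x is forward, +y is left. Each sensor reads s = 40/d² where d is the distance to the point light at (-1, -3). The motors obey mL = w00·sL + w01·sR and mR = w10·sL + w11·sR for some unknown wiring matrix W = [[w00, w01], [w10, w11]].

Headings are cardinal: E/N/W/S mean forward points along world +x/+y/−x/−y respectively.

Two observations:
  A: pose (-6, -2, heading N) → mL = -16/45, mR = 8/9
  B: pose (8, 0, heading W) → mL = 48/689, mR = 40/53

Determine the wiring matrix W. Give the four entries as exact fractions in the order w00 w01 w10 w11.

1/2 -1/2 1 0

obs A: pose=(-6,-2,N) → sL=8/9, sR=8/5, mL=-16/45, mR=8/9
obs B: pose=(8,0,W) → sL=40/53, sR=8/13, mL=48/689, mR=40/53
sensor matrix S = [[8/9, 8/5], [40/53, 8/13]]; det S = -4096/6201
solve [mL_A; mL_B] = S·[w00; w01] and [mR_A; mR_B] = S·[w10; w11]:
  w00 = 1/2, w01 = -1/2, w10 = 1, w11 = 0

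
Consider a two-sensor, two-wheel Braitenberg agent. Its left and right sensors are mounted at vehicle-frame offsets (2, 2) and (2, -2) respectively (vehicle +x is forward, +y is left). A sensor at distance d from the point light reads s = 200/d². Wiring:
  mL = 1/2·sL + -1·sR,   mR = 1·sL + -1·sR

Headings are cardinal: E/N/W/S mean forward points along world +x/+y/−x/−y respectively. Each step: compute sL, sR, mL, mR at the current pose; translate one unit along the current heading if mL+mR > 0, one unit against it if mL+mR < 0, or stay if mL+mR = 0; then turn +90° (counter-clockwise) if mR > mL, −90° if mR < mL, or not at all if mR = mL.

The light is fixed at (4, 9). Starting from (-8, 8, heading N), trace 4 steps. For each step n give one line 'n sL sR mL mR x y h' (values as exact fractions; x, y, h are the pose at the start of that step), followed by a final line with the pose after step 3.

n=0: pose=(-8,8,N); sL=200/197, sR=200/101; mL=-29300/19897, mR=-19200/19897; mL+mR=-48500/19897 → advance -1; mR−mL=100/197 → turn +1·90°
n=1: pose=(-8,7,W); sL=50/53, sR=50/49; mL=-1425/2597, mR=-200/2597; mL+mR=-1625/2597 → advance -1; mR−mL=25/53 → turn +1·90°
n=2: pose=(-7,7,S); sL=200/97, sR=40/37; mL=-180/3589, mR=3520/3589; mL+mR=3340/3589 → advance +1; mR−mL=100/97 → turn +1·90°
n=3: pose=(-7,6,E); sL=100/41, sR=100/53; mL=-1450/2173, mR=1200/2173; mL+mR=-250/2173 → advance -1; mR−mL=50/41 → turn +1·90°

0 200/197 200/101 -29300/19897 -19200/19897 -8 8 N
1 50/53 50/49 -1425/2597 -200/2597 -8 7 W
2 200/97 40/37 -180/3589 3520/3589 -7 7 S
3 100/41 100/53 -1450/2173 1200/2173 -7 6 E
final -8 6 N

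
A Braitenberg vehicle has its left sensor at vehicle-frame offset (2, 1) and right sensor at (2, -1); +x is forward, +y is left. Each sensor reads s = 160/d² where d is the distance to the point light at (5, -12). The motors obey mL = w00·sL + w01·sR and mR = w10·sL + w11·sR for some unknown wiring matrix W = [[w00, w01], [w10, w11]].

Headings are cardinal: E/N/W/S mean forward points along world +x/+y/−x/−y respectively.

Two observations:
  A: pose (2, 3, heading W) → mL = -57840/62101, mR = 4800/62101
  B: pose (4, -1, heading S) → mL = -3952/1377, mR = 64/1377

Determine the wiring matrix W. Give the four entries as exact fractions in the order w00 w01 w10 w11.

obs A: pose=(2,3,W) → sL=160/221, sR=160/281, mL=-57840/62101, mR=4800/62101
obs B: pose=(4,-1,S) → sL=160/81, sR=32/17, mL=-3952/1377, mR=64/1377
sensor matrix S = [[160/221, 160/281], [160/81, 32/17]]; det S = 20357120/85513077
solve [mL_A; mL_B] = S·[w00; w01] and [mR_A; mR_B] = S·[w10; w11]:
  w00 = -1/2, w01 = -1, w10 = 1/2, w11 = -1/2

-1/2 -1 1/2 -1/2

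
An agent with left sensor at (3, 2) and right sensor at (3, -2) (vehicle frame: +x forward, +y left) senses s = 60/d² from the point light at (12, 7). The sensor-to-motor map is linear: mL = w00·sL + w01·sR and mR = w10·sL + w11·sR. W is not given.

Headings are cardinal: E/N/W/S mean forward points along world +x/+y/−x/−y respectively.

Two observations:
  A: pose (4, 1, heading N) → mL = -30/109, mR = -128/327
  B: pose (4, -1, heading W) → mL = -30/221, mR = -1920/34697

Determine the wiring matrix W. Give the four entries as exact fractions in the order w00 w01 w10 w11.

obs A: pose=(4,1,N) → sL=60/109, sR=4/3, mL=-30/109, mR=-128/327
obs B: pose=(4,-1,W) → sL=60/221, sR=60/157, mL=-30/221, mR=-1920/34697
sensor matrix S = [[60/109, 4/3], [60/221, 60/157]]; det S = -573440/3781973
solve [mL_A; mL_B] = S·[w00; w01] and [mR_A; mR_B] = S·[w10; w11]:
  w00 = -1/2, w01 = 0, w10 = 1/2, w11 = -1/2

-1/2 0 1/2 -1/2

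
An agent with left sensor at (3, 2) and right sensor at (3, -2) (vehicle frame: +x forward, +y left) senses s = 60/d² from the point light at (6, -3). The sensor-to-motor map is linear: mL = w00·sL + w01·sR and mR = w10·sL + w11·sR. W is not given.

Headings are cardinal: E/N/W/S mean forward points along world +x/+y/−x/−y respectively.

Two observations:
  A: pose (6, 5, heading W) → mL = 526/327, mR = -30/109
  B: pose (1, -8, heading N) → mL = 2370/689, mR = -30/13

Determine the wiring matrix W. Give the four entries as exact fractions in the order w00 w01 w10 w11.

1 1/2 0 -1/2

obs A: pose=(6,5,W) → sL=4/3, sR=60/109, mL=526/327, mR=-30/109
obs B: pose=(1,-8,N) → sL=60/53, sR=60/13, mL=2370/689, mR=-30/13
sensor matrix S = [[4/3, 60/109], [60/53, 60/13]]; det S = 415360/75101
solve [mL_A; mL_B] = S·[w00; w01] and [mR_A; mR_B] = S·[w10; w11]:
  w00 = 1, w01 = 1/2, w10 = 0, w11 = -1/2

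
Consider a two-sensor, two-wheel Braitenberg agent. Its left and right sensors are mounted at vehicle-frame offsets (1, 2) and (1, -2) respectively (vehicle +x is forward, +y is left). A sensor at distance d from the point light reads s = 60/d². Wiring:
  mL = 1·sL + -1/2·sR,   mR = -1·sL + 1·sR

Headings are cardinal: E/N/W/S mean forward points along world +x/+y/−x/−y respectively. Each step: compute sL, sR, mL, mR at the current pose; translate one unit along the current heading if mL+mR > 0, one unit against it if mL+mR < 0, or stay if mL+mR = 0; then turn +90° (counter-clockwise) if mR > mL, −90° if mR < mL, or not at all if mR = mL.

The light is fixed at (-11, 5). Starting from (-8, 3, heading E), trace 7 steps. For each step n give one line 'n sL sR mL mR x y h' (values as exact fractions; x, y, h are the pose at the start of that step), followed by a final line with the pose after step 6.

n=0: pose=(-8,3,E); sL=15/4, sR=15/8; mL=45/16, mR=-15/8; mL+mR=15/16 → advance +1; mR−mL=-75/16 → turn -1·90°
n=1: pose=(-7,3,S); sL=4/3, sR=60/13; mL=-38/39, mR=128/39; mL+mR=30/13 → advance +1; mR−mL=166/39 → turn +1·90°
n=2: pose=(-7,2,E); sL=30/13, sR=6/5; mL=111/65, mR=-72/65; mL+mR=3/5 → advance +1; mR−mL=-183/65 → turn -1·90°
n=3: pose=(-6,2,S); sL=12/13, sR=12/5; mL=-18/65, mR=96/65; mL+mR=6/5 → advance +1; mR−mL=114/65 → turn +1·90°
n=4: pose=(-6,1,E); sL=3/2, sR=5/6; mL=13/12, mR=-2/3; mL+mR=5/12 → advance +1; mR−mL=-7/4 → turn -1·90°
n=5: pose=(-5,1,S); sL=60/89, sR=60/41; mL=-210/3649, mR=2880/3649; mL+mR=30/41 → advance +1; mR−mL=3090/3649 → turn +1·90°
n=6: pose=(-5,0,E); sL=30/29, sR=30/49; mL=1035/1421, mR=-600/1421; mL+mR=15/49 → advance +1; mR−mL=-1635/1421 → turn -1·90°

0 15/4 15/8 45/16 -15/8 -8 3 E
1 4/3 60/13 -38/39 128/39 -7 3 S
2 30/13 6/5 111/65 -72/65 -7 2 E
3 12/13 12/5 -18/65 96/65 -6 2 S
4 3/2 5/6 13/12 -2/3 -6 1 E
5 60/89 60/41 -210/3649 2880/3649 -5 1 S
6 30/29 30/49 1035/1421 -600/1421 -5 0 E
final -4 0 S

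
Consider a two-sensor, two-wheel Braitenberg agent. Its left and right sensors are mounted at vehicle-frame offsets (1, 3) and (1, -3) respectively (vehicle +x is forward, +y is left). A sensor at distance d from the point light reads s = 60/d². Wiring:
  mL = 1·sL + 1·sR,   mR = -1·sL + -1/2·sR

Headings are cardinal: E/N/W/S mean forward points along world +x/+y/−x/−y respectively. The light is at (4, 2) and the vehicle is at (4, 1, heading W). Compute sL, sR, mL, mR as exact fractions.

left sensor world pos  = (3, -2); dL² = 17
right sensor world pos = (3, 4); dR² = 5
sL = 60/17 = 60/17
sR = 60/5 = 12
mL = 1·sL + 1·sR = 264/17
mR = -1·sL + -1/2·sR = -162/17

60/17 12 264/17 -162/17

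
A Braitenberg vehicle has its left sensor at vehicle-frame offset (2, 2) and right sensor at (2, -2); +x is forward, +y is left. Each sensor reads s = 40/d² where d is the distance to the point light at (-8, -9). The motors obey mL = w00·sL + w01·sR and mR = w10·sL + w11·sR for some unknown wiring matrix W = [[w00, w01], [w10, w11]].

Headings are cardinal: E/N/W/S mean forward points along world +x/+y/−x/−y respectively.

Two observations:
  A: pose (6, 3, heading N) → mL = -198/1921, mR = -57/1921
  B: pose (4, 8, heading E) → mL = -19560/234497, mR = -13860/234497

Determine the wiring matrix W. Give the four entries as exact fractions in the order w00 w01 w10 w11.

-1/2 -1/2 1/2 -1

obs A: pose=(6,3,N) → sL=2/17, sR=10/113, mL=-198/1921, mR=-57/1921
obs B: pose=(4,8,E) → sL=40/557, sR=40/421, mL=-19560/234497, mR=-13860/234497
sensor matrix S = [[2/17, 10/113], [40/557, 40/421]]; det S = 2172480/450468737
solve [mL_A; mL_B] = S·[w00; w01] and [mR_A; mR_B] = S·[w10; w11]:
  w00 = -1/2, w01 = -1/2, w10 = 1/2, w11 = -1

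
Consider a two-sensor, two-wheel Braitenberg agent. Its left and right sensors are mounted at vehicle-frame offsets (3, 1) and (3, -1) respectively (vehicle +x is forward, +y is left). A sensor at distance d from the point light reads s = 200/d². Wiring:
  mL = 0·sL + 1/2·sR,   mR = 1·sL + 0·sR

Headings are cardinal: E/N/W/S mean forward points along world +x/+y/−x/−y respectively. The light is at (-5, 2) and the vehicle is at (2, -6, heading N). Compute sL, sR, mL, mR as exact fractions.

200/61 200/89 100/89 200/61

left sensor world pos  = (1, -3); dL² = 61
right sensor world pos = (3, -3); dR² = 89
sL = 200/61 = 200/61
sR = 200/89 = 200/89
mL = 0·sL + 1/2·sR = 100/89
mR = 1·sL + 0·sR = 200/61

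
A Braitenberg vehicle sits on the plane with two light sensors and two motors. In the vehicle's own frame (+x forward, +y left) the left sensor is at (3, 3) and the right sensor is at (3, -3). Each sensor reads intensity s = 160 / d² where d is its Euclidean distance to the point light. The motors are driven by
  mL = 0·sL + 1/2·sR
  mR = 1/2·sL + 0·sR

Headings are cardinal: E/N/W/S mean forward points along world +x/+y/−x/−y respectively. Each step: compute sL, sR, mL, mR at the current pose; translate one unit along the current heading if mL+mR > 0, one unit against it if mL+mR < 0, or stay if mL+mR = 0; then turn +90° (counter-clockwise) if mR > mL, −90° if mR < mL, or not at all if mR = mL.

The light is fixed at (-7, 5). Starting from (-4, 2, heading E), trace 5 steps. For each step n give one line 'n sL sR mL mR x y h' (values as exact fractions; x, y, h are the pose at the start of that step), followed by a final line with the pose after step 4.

0 40/9 20/9 10/9 20/9 -4 2 E
1 160 160/49 80/49 80 -3 2 N
2 80/13 80 40 40/13 -3 3 W
3 160 160/37 80/37 80 -4 3 N
4 10 40 20 5 -4 4 W
final -5 4 N

n=0: pose=(-4,2,E); sL=40/9, sR=20/9; mL=10/9, mR=20/9; mL+mR=10/3 → advance +1; mR−mL=10/9 → turn +1·90°
n=1: pose=(-3,2,N); sL=160, sR=160/49; mL=80/49, mR=80; mL+mR=4000/49 → advance +1; mR−mL=3840/49 → turn +1·90°
n=2: pose=(-3,3,W); sL=80/13, sR=80; mL=40, mR=40/13; mL+mR=560/13 → advance +1; mR−mL=-480/13 → turn -1·90°
n=3: pose=(-4,3,N); sL=160, sR=160/37; mL=80/37, mR=80; mL+mR=3040/37 → advance +1; mR−mL=2880/37 → turn +1·90°
n=4: pose=(-4,4,W); sL=10, sR=40; mL=20, mR=5; mL+mR=25 → advance +1; mR−mL=-15 → turn -1·90°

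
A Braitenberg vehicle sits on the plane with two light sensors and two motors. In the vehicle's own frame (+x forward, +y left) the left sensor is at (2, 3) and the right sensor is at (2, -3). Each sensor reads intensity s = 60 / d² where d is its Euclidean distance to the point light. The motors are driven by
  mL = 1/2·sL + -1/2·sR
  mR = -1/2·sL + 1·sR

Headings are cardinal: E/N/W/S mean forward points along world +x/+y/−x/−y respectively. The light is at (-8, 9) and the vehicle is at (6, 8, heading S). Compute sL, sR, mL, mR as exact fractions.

left sensor world pos  = (9, 6); dL² = 298
right sensor world pos = (3, 6); dR² = 130
sL = 60/298 = 30/149
sR = 60/130 = 6/13
mL = 1/2·sL + -1/2·sR = -252/1937
mR = -1/2·sL + 1·sR = 699/1937

30/149 6/13 -252/1937 699/1937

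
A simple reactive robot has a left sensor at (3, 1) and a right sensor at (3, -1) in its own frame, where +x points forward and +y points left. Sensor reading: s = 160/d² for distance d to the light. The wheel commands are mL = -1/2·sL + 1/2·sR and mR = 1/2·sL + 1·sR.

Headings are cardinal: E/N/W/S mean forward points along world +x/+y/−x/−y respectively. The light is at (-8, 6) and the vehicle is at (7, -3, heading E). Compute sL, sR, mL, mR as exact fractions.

left sensor world pos  = (10, -2); dL² = 388
right sensor world pos = (10, -4); dR² = 424
sL = 160/388 = 40/97
sR = 160/424 = 20/53
mL = -1/2·sL + 1/2·sR = -90/5141
mR = 1/2·sL + 1·sR = 3000/5141

40/97 20/53 -90/5141 3000/5141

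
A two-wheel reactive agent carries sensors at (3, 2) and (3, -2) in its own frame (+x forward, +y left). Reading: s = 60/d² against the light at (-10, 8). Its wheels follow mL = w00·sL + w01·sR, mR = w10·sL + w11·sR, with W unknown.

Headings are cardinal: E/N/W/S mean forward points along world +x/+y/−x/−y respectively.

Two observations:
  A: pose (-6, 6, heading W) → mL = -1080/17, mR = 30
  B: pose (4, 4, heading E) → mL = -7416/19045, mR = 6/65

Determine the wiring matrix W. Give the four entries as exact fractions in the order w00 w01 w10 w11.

obs A: pose=(-6,6,W) → sL=60/17, sR=60, mL=-1080/17, mR=30
obs B: pose=(4,4,E) → sL=60/293, sR=12/65, mL=-7416/19045, mR=6/65
sensor matrix S = [[60/17, 60], [60/293, 12/65]]; det S = -753408/64753
solve [mL_A; mL_B] = S·[w00; w01] and [mR_A; mR_B] = S·[w10; w11]:
  w00 = -1, w01 = -1, w10 = 0, w11 = 1/2

-1 -1 0 1/2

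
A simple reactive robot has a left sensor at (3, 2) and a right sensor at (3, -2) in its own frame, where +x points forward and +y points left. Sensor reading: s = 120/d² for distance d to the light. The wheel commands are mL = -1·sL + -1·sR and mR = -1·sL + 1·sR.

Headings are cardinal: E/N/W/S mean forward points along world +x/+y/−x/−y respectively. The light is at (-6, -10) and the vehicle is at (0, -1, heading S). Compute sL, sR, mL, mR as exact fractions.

6/5 30/13 -228/65 72/65

left sensor world pos  = (2, -4); dL² = 100
right sensor world pos = (-2, -4); dR² = 52
sL = 120/100 = 6/5
sR = 120/52 = 30/13
mL = -1·sL + -1·sR = -228/65
mR = -1·sL + 1·sR = 72/65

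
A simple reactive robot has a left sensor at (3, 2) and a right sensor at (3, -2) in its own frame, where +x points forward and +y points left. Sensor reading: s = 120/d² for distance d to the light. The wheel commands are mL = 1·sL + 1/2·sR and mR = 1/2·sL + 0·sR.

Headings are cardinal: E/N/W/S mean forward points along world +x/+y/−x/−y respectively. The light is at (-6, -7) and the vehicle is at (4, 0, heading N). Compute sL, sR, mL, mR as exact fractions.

left sensor world pos  = (2, 3); dL² = 164
right sensor world pos = (6, 3); dR² = 244
sL = 120/164 = 30/41
sR = 120/244 = 30/61
mL = 1·sL + 1/2·sR = 2445/2501
mR = 1/2·sL + 0·sR = 15/41

30/41 30/61 2445/2501 15/41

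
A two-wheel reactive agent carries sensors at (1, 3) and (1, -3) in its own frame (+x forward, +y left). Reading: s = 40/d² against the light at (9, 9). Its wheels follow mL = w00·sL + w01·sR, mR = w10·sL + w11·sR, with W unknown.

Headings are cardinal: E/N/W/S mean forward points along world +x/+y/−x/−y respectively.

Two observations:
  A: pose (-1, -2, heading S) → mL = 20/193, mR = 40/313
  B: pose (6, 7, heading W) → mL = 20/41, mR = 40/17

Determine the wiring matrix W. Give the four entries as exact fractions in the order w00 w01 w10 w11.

obs A: pose=(-1,-2,S) → sL=40/193, sR=40/313, mL=20/193, mR=40/313
obs B: pose=(6,7,W) → sL=40/41, sR=40/17, mL=20/41, mR=40/17
sensor matrix S = [[40/193, 40/313], [40/41, 40/17]]; det S = 15283200/42105073
solve [mL_A; mL_B] = S·[w00; w01] and [mR_A; mR_B] = S·[w10; w11]:
  w00 = 1/2, w01 = 0, w10 = 0, w11 = 1

1/2 0 0 1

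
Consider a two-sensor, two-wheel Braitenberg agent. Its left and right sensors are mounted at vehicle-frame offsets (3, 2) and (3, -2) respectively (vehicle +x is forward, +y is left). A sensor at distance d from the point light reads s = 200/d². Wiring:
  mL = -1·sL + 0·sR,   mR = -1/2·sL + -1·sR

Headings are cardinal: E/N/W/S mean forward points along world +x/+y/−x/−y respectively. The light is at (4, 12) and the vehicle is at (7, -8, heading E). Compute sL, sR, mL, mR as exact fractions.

5/9 5/13 -5/9 -155/234

left sensor world pos  = (10, -6); dL² = 360
right sensor world pos = (10, -10); dR² = 520
sL = 200/360 = 5/9
sR = 200/520 = 5/13
mL = -1·sL + 0·sR = -5/9
mR = -1/2·sL + -1·sR = -155/234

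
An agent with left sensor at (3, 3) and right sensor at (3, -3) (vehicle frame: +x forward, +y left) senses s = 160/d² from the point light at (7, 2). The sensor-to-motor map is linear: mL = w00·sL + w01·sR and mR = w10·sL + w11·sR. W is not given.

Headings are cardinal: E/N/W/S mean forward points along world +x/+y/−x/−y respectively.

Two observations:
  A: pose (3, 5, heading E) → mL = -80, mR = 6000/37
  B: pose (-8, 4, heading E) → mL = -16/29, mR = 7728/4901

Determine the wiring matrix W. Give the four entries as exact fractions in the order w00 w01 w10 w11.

obs A: pose=(3,5,E) → sL=160/37, sR=160, mL=-80, mR=6000/37
obs B: pose=(-8,4,E) → sL=160/169, sR=32/29, mL=-16/29, mR=7728/4901
sensor matrix S = [[160/37, 160], [160/169, 32/29]]; det S = -26603520/181337
solve [mL_A; mL_B] = S·[w00; w01] and [mR_A; mR_B] = S·[w10; w11]:
  w00 = 0, w01 = -1/2, w10 = 1/2, w11 = 1

0 -1/2 1/2 1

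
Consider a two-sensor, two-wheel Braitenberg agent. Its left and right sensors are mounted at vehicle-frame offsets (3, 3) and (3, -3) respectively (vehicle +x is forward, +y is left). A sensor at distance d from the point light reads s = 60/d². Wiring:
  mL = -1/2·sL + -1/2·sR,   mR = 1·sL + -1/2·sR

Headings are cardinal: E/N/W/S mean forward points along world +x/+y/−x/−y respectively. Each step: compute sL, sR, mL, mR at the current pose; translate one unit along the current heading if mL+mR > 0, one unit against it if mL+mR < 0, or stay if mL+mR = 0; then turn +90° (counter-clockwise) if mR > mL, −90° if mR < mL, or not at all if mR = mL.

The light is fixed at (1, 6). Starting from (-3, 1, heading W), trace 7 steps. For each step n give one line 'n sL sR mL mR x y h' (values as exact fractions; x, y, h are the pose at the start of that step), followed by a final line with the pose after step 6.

0 60/113 60/53 -4980/5989 -210/5989 -3 1 W
1 15/16 3/5 -123/160 51/80 -2 1 S
2 60 60/49 -1500/49 2910/49 -2 2 E
3 30/13 30 -210/13 -165/13 -1 2 N
4 60/89 60/29 -3540/2581 -930/2581 -1 1 W
5 15/17 3/4 -111/136 69/136 0 1 S
6 12 60/53 -348/53 606/53 0 2 E
final 1 2 N

n=0: pose=(-3,1,W); sL=60/113, sR=60/53; mL=-4980/5989, mR=-210/5989; mL+mR=-5190/5989 → advance -1; mR−mL=90/113 → turn +1·90°
n=1: pose=(-2,1,S); sL=15/16, sR=3/5; mL=-123/160, mR=51/80; mL+mR=-21/160 → advance -1; mR−mL=45/32 → turn +1·90°
n=2: pose=(-2,2,E); sL=60, sR=60/49; mL=-1500/49, mR=2910/49; mL+mR=1410/49 → advance +1; mR−mL=90 → turn +1·90°
n=3: pose=(-1,2,N); sL=30/13, sR=30; mL=-210/13, mR=-165/13; mL+mR=-375/13 → advance -1; mR−mL=45/13 → turn +1·90°
n=4: pose=(-1,1,W); sL=60/89, sR=60/29; mL=-3540/2581, mR=-930/2581; mL+mR=-4470/2581 → advance -1; mR−mL=90/89 → turn +1·90°
n=5: pose=(0,1,S); sL=15/17, sR=3/4; mL=-111/136, mR=69/136; mL+mR=-21/68 → advance -1; mR−mL=45/34 → turn +1·90°
n=6: pose=(0,2,E); sL=12, sR=60/53; mL=-348/53, mR=606/53; mL+mR=258/53 → advance +1; mR−mL=18 → turn +1·90°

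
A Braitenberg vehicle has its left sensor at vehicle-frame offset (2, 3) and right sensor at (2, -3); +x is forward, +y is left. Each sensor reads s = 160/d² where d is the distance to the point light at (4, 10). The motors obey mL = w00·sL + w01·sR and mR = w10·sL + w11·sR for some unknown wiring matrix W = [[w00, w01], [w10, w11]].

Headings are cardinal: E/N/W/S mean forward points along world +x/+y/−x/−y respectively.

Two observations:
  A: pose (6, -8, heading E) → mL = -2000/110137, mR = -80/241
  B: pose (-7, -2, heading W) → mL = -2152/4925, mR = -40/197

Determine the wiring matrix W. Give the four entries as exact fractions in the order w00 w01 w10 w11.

1/2 -1 -1/2 0

obs A: pose=(6,-8,E) → sL=160/241, sR=160/457, mL=-2000/110137, mR=-80/241
obs B: pose=(-7,-2,W) → sL=80/197, sR=16/25, mL=-2152/4925, mR=-40/197
sensor matrix S = [[160/241, 160/457], [80/197, 16/25]]; det S = 30670848/108484945
solve [mL_A; mL_B] = S·[w00; w01] and [mR_A; mR_B] = S·[w10; w11]:
  w00 = 1/2, w01 = -1, w10 = -1/2, w11 = 0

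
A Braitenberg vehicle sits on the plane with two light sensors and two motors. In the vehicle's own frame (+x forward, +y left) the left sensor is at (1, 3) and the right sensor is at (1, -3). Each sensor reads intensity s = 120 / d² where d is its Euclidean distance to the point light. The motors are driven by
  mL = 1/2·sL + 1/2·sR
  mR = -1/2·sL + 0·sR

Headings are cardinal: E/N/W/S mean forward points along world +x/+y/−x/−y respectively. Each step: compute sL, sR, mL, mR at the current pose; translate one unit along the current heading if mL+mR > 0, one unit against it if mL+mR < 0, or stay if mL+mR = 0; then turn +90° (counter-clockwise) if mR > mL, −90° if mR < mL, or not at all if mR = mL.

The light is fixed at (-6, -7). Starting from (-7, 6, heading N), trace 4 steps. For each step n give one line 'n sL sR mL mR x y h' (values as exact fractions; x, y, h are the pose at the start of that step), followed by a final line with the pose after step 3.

0 30/53 3/5 309/530 -15/53 -7 6 N
1 120/289 120/121 24600/34969 -60/289 -7 7 E
2 60/89 60/89 60/89 -30/89 -6 7 S
3 120/101 120/257 21480/25957 -60/101 -6 6 W
final -7 6 N

n=0: pose=(-7,6,N); sL=30/53, sR=3/5; mL=309/530, mR=-15/53; mL+mR=3/10 → advance +1; mR−mL=-459/530 → turn -1·90°
n=1: pose=(-7,7,E); sL=120/289, sR=120/121; mL=24600/34969, mR=-60/289; mL+mR=60/121 → advance +1; mR−mL=-31860/34969 → turn -1·90°
n=2: pose=(-6,7,S); sL=60/89, sR=60/89; mL=60/89, mR=-30/89; mL+mR=30/89 → advance +1; mR−mL=-90/89 → turn -1·90°
n=3: pose=(-6,6,W); sL=120/101, sR=120/257; mL=21480/25957, mR=-60/101; mL+mR=60/257 → advance +1; mR−mL=-36900/25957 → turn -1·90°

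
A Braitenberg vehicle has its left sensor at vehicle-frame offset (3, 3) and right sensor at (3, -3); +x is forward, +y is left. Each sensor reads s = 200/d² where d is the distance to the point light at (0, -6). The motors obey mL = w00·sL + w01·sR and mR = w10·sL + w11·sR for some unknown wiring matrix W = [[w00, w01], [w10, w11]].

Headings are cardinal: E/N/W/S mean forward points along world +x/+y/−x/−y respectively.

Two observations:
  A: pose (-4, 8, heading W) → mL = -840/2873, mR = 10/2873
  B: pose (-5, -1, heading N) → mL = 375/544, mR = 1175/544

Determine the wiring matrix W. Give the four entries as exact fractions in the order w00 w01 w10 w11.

obs A: pose=(-4,8,W) → sL=20/17, sR=100/169, mL=-840/2873, mR=10/2873
obs B: pose=(-5,-1,N) → sL=25/16, sR=50/17, mL=375/544, mR=1175/544
sensor matrix S = [[20/17, 100/169], [25/16, 50/17]]; det S = 495375/195364
solve [mL_A; mL_B] = S·[w00; w01] and [mR_A; mR_B] = S·[w10; w11]:
  w00 = -1/2, w01 = 1/2, w10 = -1/2, w11 = 1

-1/2 1/2 -1/2 1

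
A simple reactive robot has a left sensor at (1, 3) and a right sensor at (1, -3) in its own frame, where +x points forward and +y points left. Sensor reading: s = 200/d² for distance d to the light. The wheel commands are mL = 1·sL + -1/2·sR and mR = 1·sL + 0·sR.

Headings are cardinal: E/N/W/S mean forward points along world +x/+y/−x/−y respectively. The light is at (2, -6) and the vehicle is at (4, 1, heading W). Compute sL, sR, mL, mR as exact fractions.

200/17 200/101 18500/1717 200/17

left sensor world pos  = (3, -2); dL² = 17
right sensor world pos = (3, 4); dR² = 101
sL = 200/17 = 200/17
sR = 200/101 = 200/101
mL = 1·sL + -1/2·sR = 18500/1717
mR = 1·sL + 0·sR = 200/17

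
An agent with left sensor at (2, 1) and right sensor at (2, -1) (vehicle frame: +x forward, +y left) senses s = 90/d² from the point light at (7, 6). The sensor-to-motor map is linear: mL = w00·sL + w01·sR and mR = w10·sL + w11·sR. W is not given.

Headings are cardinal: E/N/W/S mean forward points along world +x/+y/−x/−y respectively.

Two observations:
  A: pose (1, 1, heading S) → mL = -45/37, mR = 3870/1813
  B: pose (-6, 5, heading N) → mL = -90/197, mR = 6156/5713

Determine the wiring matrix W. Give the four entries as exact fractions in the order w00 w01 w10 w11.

obs A: pose=(1,1,S) → sL=45/37, sR=45/49, mL=-45/37, mR=3870/1813
obs B: pose=(-6,5,N) → sL=90/197, sR=18/29, mL=-90/197, mR=6156/5713
sensor matrix S = [[45/37, 45/49], [90/197, 18/29]]; det S = 3473280/10357669
solve [mL_A; mL_B] = S·[w00; w01] and [mR_A; mR_B] = S·[w10; w11]:
  w00 = -1, w01 = 0, w10 = 1, w11 = 1

-1 0 1 1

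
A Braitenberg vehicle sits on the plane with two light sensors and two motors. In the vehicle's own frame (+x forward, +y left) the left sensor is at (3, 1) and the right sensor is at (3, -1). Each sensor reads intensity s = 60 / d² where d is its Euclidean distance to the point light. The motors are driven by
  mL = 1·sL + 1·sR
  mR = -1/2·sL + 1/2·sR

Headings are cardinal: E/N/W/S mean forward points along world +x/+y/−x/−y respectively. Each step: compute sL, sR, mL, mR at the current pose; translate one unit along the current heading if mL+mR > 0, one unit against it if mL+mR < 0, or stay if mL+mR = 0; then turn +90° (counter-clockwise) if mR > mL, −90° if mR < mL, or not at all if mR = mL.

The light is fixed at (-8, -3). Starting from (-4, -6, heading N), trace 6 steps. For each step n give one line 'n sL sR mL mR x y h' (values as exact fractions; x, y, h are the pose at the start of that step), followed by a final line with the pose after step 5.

0 20/3 12/5 136/15 -32/15 -4 -6 N
1 6/5 30/29 324/145 -12/145 -4 -5 E
2 60/61 60/41 6120/2501 600/2501 -3 -5 S
3 3 15/2 21/2 9/4 -3 -6 W
4 20/3 12/5 136/15 -32/15 -4 -6 N
5 6/5 30/29 324/145 -12/145 -4 -5 E
final -3 -5 S

n=0: pose=(-4,-6,N); sL=20/3, sR=12/5; mL=136/15, mR=-32/15; mL+mR=104/15 → advance +1; mR−mL=-56/5 → turn -1·90°
n=1: pose=(-4,-5,E); sL=6/5, sR=30/29; mL=324/145, mR=-12/145; mL+mR=312/145 → advance +1; mR−mL=-336/145 → turn -1·90°
n=2: pose=(-3,-5,S); sL=60/61, sR=60/41; mL=6120/2501, mR=600/2501; mL+mR=6720/2501 → advance +1; mR−mL=-5520/2501 → turn -1·90°
n=3: pose=(-3,-6,W); sL=3, sR=15/2; mL=21/2, mR=9/4; mL+mR=51/4 → advance +1; mR−mL=-33/4 → turn -1·90°
n=4: pose=(-4,-6,N); sL=20/3, sR=12/5; mL=136/15, mR=-32/15; mL+mR=104/15 → advance +1; mR−mL=-56/5 → turn -1·90°
n=5: pose=(-4,-5,E); sL=6/5, sR=30/29; mL=324/145, mR=-12/145; mL+mR=312/145 → advance +1; mR−mL=-336/145 → turn -1·90°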